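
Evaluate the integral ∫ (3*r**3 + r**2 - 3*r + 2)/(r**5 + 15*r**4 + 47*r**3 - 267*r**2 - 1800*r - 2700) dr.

Factor the denominator: (r - 5)*(r + 3)*(r + 5)*(r + 6)**2.
Partial-fraction decomposition: 17627/(1089*(r + 6)) + 592/(33*(r + 6)**2) - 333/(20*(r + 5)) + 61/(144*(r + 3)) + 387/(9680*(r - 5)).
Integrate each term; A/(r−a) gives A·log|r−a|; A/(r−a)² gives −A/(r−a).

387*log(r - 5)/9680 + 61*log(r + 3)/144 - 333*log(r + 5)/20 + 17627*log(r + 6)/1089 - 592/(33*r + 198) + C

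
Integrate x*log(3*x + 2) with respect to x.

x**2*log(3*x + 2)/2 - x**2/4 + x/3 - 2*log(3*x + 2)/9 + C

Use integration by parts with u = log(3*x + 2), dv = x dx.
Then du = 3/(3*x + 2) dx and v = x**2/2.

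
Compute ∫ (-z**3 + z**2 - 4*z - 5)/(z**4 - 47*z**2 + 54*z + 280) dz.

-125*log(z - 5)/84 + 23*log(z - 4)/22 + log(z + 2)/14 - 83*log(z + 7)/132 + C

Factor the denominator: (z - 5)*(z - 4)*(z + 2)*(z + 7).
Partial-fraction decomposition: -83/(132*(z + 7)) + 1/(14*(z + 2)) + 23/(22*(z - 4)) - 125/(84*(z - 5)).
Integrate each term: A/(z−a) contributes A·log|z−a|.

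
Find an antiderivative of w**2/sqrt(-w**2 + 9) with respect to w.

-w*sqrt(-w**2 + 9)/2 + 9*asin(w/3)/2 + C

Substitute w = 3·sin(θ), so dw = 3·cos(θ) dθ and the radical becomes sqrt(-w**2 + 9) = 3·cos(θ) by the Pythagorean identity.
Integrate the resulting trig expression in θ, then back-substitute θ = asin(w/3), sin(θ) = w/3, cos(θ) = sqrt(-w**2 + 9)/3 (absorbing any constant into C).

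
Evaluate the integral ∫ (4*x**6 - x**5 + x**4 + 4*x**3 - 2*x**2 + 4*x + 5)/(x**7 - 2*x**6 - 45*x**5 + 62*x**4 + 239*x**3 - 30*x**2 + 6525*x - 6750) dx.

36193*log(x - 6)/5445 - 2419*log(x - 5)/544 + log(x - 1)/480 + 1327495*log(x + 5)/839256 + 2807*log(x**2 + 9)/26010 + 3211*atan(x/3)/52020 + 4379/(1496*x + 7480) + C

Factor the denominator: (x - 6)*(x - 5)*(x - 1)*(x + 5)**2*(x**2 + 9).
Partial-fraction decomposition: (11228*x + 9633)/(52020*(x**2 + 9)) + 1327495/(839256*(x + 5)) - 4379/(1496*(x + 5)**2) + 1/(480*(x - 1)) - 2419/(544*(x - 5)) + 36193/(5445*(x - 6)).
Integrate each term; A/(x−a) gives A·log|x−a|; the (Bx+D)/(x²+p²) term gives a log and an atan.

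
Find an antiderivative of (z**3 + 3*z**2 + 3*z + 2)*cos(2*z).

Use integration by parts with u = z**3 + 3*z**2 + 3*z + 2, dv = cos(2*z) dz, so v = sin(2*z)/2.
Apply parts 3 times (tabular method): alternate signs, differentiate u down to 0, integrate dv up.

z**3*sin(2*z)/2 + 3*z**2*sin(2*z)/2 + 3*z**2*cos(2*z)/4 + 3*z*sin(2*z)/4 + 3*z*cos(2*z)/2 + sin(2*z)/4 + 3*cos(2*z)/8 + C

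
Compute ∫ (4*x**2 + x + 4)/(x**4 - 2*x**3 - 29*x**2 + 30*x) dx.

2*log(x)/15 + 7*log(x - 6)/15 - 3*log(x**2 + 4*x - 5)/10 + C

Factor the denominator: x*(x - 6)*(x - 1)*(x + 5).
Partial-fraction decomposition: -3/(10*(x + 5)) - 3/(10*(x - 1)) + 7/(15*(x - 6)) + 2/(15*x).
Integrate each term: A/(x−a) contributes A·log|x−a|.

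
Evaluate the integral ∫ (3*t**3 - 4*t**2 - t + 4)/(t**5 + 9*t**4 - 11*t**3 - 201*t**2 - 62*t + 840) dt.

Factor the denominator: (t - 4)*(t - 2)*(t + 3)*(t + 5)*(t + 7).
Partial-fraction decomposition: -607/(396*(t + 7)) + 233/(126*(t + 5)) - 11/(28*(t + 3)) - 1/(63*(t - 2)) + 64/(693*(t - 4)).
Integrate each term: A/(t−a) contributes A·log|t−a|.

64*log(t - 4)/693 - log(t - 2)/63 - 11*log(t + 3)/28 + 233*log(t + 5)/126 - 607*log(t + 7)/396 + C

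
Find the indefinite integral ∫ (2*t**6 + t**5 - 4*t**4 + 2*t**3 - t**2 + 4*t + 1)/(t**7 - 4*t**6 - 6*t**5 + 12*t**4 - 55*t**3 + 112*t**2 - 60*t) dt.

-log(t)/60 + 32121*log(t - 5)/18560 - log(t - 1)/40 + 817*log(t + 3)/4992 + 1111*log(t**2 + 4)/15080 + 872*atan(t/2)/1885 + 1/(16*t - 16) + C

Factor the denominator: t*(t - 5)*(t - 1)**2*(t + 3)*(t**2 + 4).
Partial-fraction decomposition: (1111*t + 6976)/(7540*(t**2 + 4)) + 817/(4992*(t + 3)) - 1/(40*(t - 1)) - 1/(16*(t - 1)**2) + 32121/(18560*(t - 5)) - 1/(60*t).
Integrate each term; A/(t−a) gives A·log|t−a|; the (Bt+D)/(t²+p²) term gives a log and an atan.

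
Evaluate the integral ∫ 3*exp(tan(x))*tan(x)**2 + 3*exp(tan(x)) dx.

Let u = tan(x), so du = (tan(x)**2 + 1) dx.
Rewriting, the integral becomes 3·∫ e^u du = 3·e^u.
Substituting back, u = tan(x).

3*exp(tan(x)) + C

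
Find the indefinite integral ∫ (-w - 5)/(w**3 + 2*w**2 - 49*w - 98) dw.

-2*log(w - 7)/21 + log(w + 2)/15 + log(w + 7)/35 + C

Factor the denominator: (w - 7)*(w + 2)*(w + 7).
Partial-fraction decomposition: 1/(35*(w + 7)) + 1/(15*(w + 2)) - 2/(21*(w - 7)).
Integrate each term: A/(w−a) contributes A·log|w−a|.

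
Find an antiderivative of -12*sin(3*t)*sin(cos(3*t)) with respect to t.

Let u = cos(3*t), so du = (-3*sin(3*t)) dt.
Rewriting, the integral becomes 4·∫ sin(u) du = 4·-cos(u).
Substituting back, u = cos(3*t).

-4*cos(cos(3*t)) + C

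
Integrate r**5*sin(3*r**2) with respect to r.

-r**4*cos(3*r**2)/6 + r**2*sin(3*r**2)/9 + cos(3*r**2)/27 + C

Let u = r², du = 2r dr; rewrite as (1/2)∫ u^2·sin(3u) du.
Now integrate by parts 2 times.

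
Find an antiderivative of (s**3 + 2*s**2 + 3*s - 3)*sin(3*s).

Use integration by parts with u = s**3 + 2*s**2 + 3*s - 3, dv = sin(3*s) ds, so v = -cos(3*s)/3.
Apply parts 3 times (tabular method): alternate signs, differentiate u down to 0, integrate dv up.

-s**3*cos(3*s)/3 + s**2*sin(3*s)/3 - 2*s**2*cos(3*s)/3 + 4*s*sin(3*s)/9 - 7*s*cos(3*s)/9 + 7*sin(3*s)/27 + 31*cos(3*s)/27 + C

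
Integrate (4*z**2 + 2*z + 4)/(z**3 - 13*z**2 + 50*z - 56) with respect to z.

Factor the denominator: (z - 7)*(z - 4)*(z - 2).
Partial-fraction decomposition: 12/(5*(z - 2)) - 38/(3*(z - 4)) + 214/(15*(z - 7)).
Integrate each term: A/(z−a) contributes A·log|z−a|.

214*log(z - 7)/15 - 38*log(z - 4)/3 + 12*log(z - 2)/5 + C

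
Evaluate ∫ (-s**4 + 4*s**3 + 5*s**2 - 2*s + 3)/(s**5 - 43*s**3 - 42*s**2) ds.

71*log(s)/588 - 795*log(s - 7)/5096 - log(s + 1)/8 - 131*log(s + 6)/156 + 1/(14*s) + C

Factor the denominator: s**2*(s - 7)*(s + 1)*(s + 6).
Partial-fraction decomposition: -131/(156*(s + 6)) - 1/(8*(s + 1)) - 795/(5096*(s - 7)) + 71/(588*s) - 1/(14*s**2).
Integrate each term; A/(s−a) gives A·log|s−a|; A/(s−a)² gives −A/(s−a).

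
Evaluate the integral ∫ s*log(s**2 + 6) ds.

s**2*log(s**2 + 6)/2 - s**2/2 + 3*log(s**2 + 6) + C

Let u = s**2 + 6, so du = (2*s) ds.
The integral becomes (1/2)·∫ log(u) du; integrate by parts with u′=log(u), dv′=du.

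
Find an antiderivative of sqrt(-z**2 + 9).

z*sqrt(-z**2 + 9)/2 + 9*asin(z/3)/2 + C

Substitute z = 3·sin(θ), so dz = 3·cos(θ) dθ and the radical becomes sqrt(-z**2 + 9) = 3·cos(θ) by the Pythagorean identity.
Integrate the resulting trig expression in θ, then back-substitute θ = asin(z/3), sin(θ) = z/3, cos(θ) = sqrt(-z**2 + 9)/3 (absorbing any constant into C).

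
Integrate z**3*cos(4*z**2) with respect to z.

Let u = z², du = 2z dz; rewrite as (1/2)∫ u^1·cos(4u) du.
Now integrate by parts 1 time.

z**2*sin(4*z**2)/8 + cos(4*z**2)/32 + C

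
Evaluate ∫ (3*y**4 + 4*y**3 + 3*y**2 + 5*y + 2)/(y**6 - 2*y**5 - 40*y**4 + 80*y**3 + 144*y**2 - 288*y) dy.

-log(y)/144 + 1223*log(y - 6)/2304 - 3*log(y - 2)/8 + 5*log(y + 2)/256 - 97*log(y + 6)/576 + 13/(32*y - 64) + C

Factor the denominator: y*(y - 6)*(y - 2)**2*(y + 2)*(y + 6).
Partial-fraction decomposition: -97/(576*(y + 6)) + 5/(256*(y + 2)) - 3/(8*(y - 2)) - 13/(32*(y - 2)**2) + 1223/(2304*(y - 6)) - 1/(144*y).
Integrate each term; A/(y−a) gives A·log|y−a|; A/(y−a)² gives −A/(y−a).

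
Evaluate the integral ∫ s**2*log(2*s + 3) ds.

s**3*log(2*s + 3)/3 - s**3/9 + s**2/4 - 3*s/4 + 9*log(2*s + 3)/8 + C

Use integration by parts with u = log(2*s + 3), dv = s**2 ds.
Then du = 2/(2*s + 3) ds and v = s**3/3.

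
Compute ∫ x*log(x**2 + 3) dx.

Let u = x**2 + 3, so du = (2*x) dx.
The integral becomes (1/2)·∫ log(u) du; integrate by parts with u′=log(u), dv′=du.

x**2*log(x**2 + 3)/2 - x**2/2 + 3*log(x**2 + 3)/2 + C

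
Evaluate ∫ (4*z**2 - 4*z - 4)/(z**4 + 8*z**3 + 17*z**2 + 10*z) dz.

-2*log(z)/5 - log(z + 1) + 10*log(z + 2)/3 - 29*log(z + 5)/15 + C

Factor the denominator: z*(z + 1)*(z + 2)*(z + 5).
Partial-fraction decomposition: -29/(15*(z + 5)) + 10/(3*(z + 2)) - 1/(z + 1) - 2/(5*z).
Integrate each term: A/(z−a) contributes A·log|z−a|.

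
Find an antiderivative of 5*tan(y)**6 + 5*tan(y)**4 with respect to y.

tan(y)**5 + C

Let u = tan(y), so du = (tan(y)**2 + 1) dy.
Rewriting, the integral becomes 5·∫ u^4 du = 5·u^5/5.
Substituting back, u = tan(y).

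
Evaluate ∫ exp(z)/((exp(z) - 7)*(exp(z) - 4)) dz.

log(exp(z) - 7)/3 - log(exp(z) - 4)/3 + C

Let u = e^z, du = e^z dz.
The integral becomes ∫ du/((u-4)(u-7)); decompose into partial fractions.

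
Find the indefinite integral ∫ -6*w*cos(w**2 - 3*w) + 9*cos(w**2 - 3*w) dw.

-3*sin(w**2 - 3*w) + C

Let u = w**2 - 3*w, so du = (2*w - 3) dw.
Rewriting, the integral becomes -3·∫ cos(u) du = -3·sin(u).
Substituting back, u = w**2 - 3*w.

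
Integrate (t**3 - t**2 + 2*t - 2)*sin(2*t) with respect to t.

-t**3*cos(2*t)/2 + 3*t**2*sin(2*t)/4 + t**2*cos(2*t)/2 - t*sin(2*t)/2 - t*cos(2*t)/4 + sin(2*t)/8 + 3*cos(2*t)/4 + C

Use integration by parts with u = t**3 - t**2 + 2*t - 2, dv = sin(2*t) dt, so v = -cos(2*t)/2.
Apply parts 3 times (tabular method): alternate signs, differentiate u down to 0, integrate dv up.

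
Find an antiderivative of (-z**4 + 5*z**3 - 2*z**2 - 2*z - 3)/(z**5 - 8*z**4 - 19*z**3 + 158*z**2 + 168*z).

Factor the denominator: z*(z - 7)*(z - 6)*(z + 1)*(z + 4).
Partial-fraction decomposition: -201/(440*(z + 4)) + 3/(56*(z + 1)) + 101/(140*(z - 6)) - 801/(616*(z - 7)) - 1/(56*z).
Integrate each term: A/(z−a) contributes A·log|z−a|.

-log(z)/56 - 801*log(z - 7)/616 + 101*log(z - 6)/140 + 3*log(z + 1)/56 - 201*log(z + 4)/440 + C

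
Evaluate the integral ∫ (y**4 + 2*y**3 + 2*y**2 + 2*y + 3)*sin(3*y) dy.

-y**4*cos(3*y)/3 + 4*y**3*sin(3*y)/9 - 2*y**3*cos(3*y)/3 + 2*y**2*sin(3*y)/3 - 2*y**2*cos(3*y)/9 + 4*y*sin(3*y)/27 - 2*y*cos(3*y)/9 + 2*sin(3*y)/27 - 77*cos(3*y)/81 + C

Use integration by parts with u = y**4 + 2*y**3 + 2*y**2 + 2*y + 3, dv = sin(3*y) dy, so v = -cos(3*y)/3.
Apply parts 4 times (tabular method): alternate signs, differentiate u down to 0, integrate dv up.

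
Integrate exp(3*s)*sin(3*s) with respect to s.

exp(3*s)*sin(3*s)/6 - exp(3*s)*cos(3*s)/6 + C

Let I denote the integral. Integrate by parts with u = sin(3*s), dv = exp(3*s) ds, so v = exp(3*s)/3: I = exp(3*s)*sin(3*s)/3 − ∫ exp(3*s)*cos(3*s) ds.
Apply parts again with u = cos(3*s), dv = exp(3*s) ds: ∫ exp(3*s)*cos(3*s) ds = exp(3*s)*cos(3*s)/3 + I. Substituting back brings back I: I = exp(3*s)*sin(3*s)/3 - exp(3*s)*cos(3*s)/3 − I.
Solving for I: (1 + 1)·I equals the remaining terms, so I = (1/2)·(exp(3*s)*sin(3*s)/3 - exp(3*s)*cos(3*s)/3).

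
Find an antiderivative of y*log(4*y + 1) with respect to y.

Use integration by parts with u = log(4*y + 1), dv = y dy.
Then du = 4/(4*y + 1) dy and v = y**2/2.

y**2*log(4*y + 1)/2 - y**2/4 + y/8 - log(4*y + 1)/32 + C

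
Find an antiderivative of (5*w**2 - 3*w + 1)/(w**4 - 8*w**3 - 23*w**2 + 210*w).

Factor the denominator: w*(w - 7)*(w - 6)*(w + 5).
Partial-fraction decomposition: -47/(220*(w + 5)) - 163/(66*(w - 6)) + 75/(28*(w - 7)) + 1/(210*w).
Integrate each term: A/(w−a) contributes A·log|w−a|.

log(w)/210 + 75*log(w - 7)/28 - 163*log(w - 6)/66 - 47*log(w + 5)/220 + C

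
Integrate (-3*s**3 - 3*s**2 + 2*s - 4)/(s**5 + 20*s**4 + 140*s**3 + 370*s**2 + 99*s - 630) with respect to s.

-log(s - 1)/168 - 11*log(s + 3)/24 + 143*log(s + 5)/12 - 524*log(s + 6)/21 + 27*log(s + 7)/2 + C

Factor the denominator: (s - 1)*(s + 3)*(s + 5)*(s + 6)*(s + 7).
Partial-fraction decomposition: 27/(2*(s + 7)) - 524/(21*(s + 6)) + 143/(12*(s + 5)) - 11/(24*(s + 3)) - 1/(168*(s - 1)).
Integrate each term: A/(s−a) contributes A·log|s−a|.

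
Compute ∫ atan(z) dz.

z*atan(z) - log(z**2 + 1)/2 + C

Use integration by parts with u = arctan(z), dv = dz.
Then du = 1/(z**2 + 1) dz.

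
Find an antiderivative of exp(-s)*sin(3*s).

-exp(-s)*sin(3*s)/10 - 3*exp(-s)*cos(3*s)/10 + C

Let I denote the integral. Integrate by parts with u = sin(3*s), dv = exp(-s) ds, so v = -exp(-s): I = -exp(-s)*sin(3*s) + 3·∫ exp(-s)*cos(3*s) ds.
Apply parts again with u = cos(3*s), dv = exp(-s) ds: ∫ exp(-s)*cos(3*s) ds = -exp(-s)*cos(3*s) − 3·I. Substituting back brings back I: I = -exp(-s)*sin(3*s) - 3*exp(-s)*cos(3*s) − 9·I.
Solving for I: (1 + 9)·I equals the remaining terms, so I = (1/10)·(-exp(-s)*sin(3*s) - 3*exp(-s)*cos(3*s)).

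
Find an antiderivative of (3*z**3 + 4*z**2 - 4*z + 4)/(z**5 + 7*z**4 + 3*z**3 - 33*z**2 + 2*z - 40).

Factor the denominator: (z - 2)*(z + 4)*(z + 5)*(z**2 + 1).
Partial-fraction decomposition: 7*(47*z - 1)/(2210*(z**2 + 1)) - 251/(182*(z + 5)) + 18/(17*(z + 4)) + 6/(35*(z - 2)).
Integrate each term; A/(z−a) gives A·log|z−a|; the (Bz+D)/(z²+p²) term gives a log and an atan.

6*log(z - 2)/35 + 18*log(z + 4)/17 - 251*log(z + 5)/182 + 329*log(z**2 + 1)/4420 - 7*atan(z)/2210 + C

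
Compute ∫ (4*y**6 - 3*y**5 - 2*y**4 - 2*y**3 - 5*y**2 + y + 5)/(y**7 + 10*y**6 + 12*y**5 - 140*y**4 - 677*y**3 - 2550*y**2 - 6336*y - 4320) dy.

Factor the denominator: (y - 5)*(y + 1)*(y + 4)**2*(y + 6)*(y**2 + 9).
Partial-fraction decomposition: -2*(737*y + 1752)/(5625*(y**2 + 9)) + 207611/(9900*(y + 6)) - 3440461/(202500*(y + 4)) + 6331/(450*(y + 4)**2) - 1/(450*(y + 1)) + 505/(1782*(y - 5)).
Integrate each term; A/(y−a) gives A·log|y−a|; the (By+D)/(y²+p²) term gives a log and an atan.

505*log(y - 5)/1782 - log(y + 1)/450 - 3440461*log(y + 4)/202500 + 207611*log(y + 6)/9900 - 737*log(y**2 + 9)/5625 - 1168*atan(y/3)/5625 - 6331/(450*y + 1800) + C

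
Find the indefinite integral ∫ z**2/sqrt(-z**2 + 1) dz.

-z*sqrt(-z**2 + 1)/2 + asin(z)/2 + C

Substitute z = sin(θ), so dz = cos(θ) dθ and the radical becomes sqrt(-z**2 + 1) = cos(θ) by the Pythagorean identity.
Integrate the resulting trig expression in θ, then back-substitute θ = asin(z), sin(θ) = z, cos(θ) = sqrt(-z**2 + 1) (absorbing any constant into C).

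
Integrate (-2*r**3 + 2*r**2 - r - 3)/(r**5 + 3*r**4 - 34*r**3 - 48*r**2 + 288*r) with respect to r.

-log(r)/96 - 103*log(r - 4)/320 + 2*log(r - 3)/9 - 23*log(r + 4)/64 + 169*log(r + 6)/360 + C

Factor the denominator: r*(r - 4)*(r - 3)*(r + 4)*(r + 6).
Partial-fraction decomposition: 169/(360*(r + 6)) - 23/(64*(r + 4)) + 2/(9*(r - 3)) - 103/(320*(r - 4)) - 1/(96*r).
Integrate each term: A/(r−a) contributes A·log|r−a|.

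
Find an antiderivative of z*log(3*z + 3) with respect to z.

z**2*log(3*z + 3)/2 - z**2/4 + z/2 - log(z + 1)/2 + C

Use integration by parts with u = log(3*z + 3), dv = z dz.
Then du = 3/(3*z + 3) dz and v = z**2/2.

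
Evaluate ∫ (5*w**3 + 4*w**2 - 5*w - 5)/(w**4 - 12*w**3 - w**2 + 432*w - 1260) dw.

Factor the denominator: (w - 7)*(w - 6)*(w - 5)*(w + 6).
Partial-fraction decomposition: 911/(1716*(w + 6)) + 695/(22*(w - 5)) - 1189/(12*(w - 6)) + 1871/(26*(w - 7)).
Integrate each term: A/(w−a) contributes A·log|w−a|.

1871*log(w - 7)/26 - 1189*log(w - 6)/12 + 695*log(w - 5)/22 + 911*log(w + 6)/1716 + C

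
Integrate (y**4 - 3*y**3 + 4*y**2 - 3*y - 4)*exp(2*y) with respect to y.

Use integration by parts with u = y**4 - 3*y**3 + 4*y**2 - 3*y - 4, dv = exp(2*y) dy, so v = exp(2*y)/2.
Apply parts 4 times (tabular method): alternate signs, differentiate u down to 0, integrate dv up.

(4*y**4 - 20*y**3 + 46*y**2 - 58*y + 13)*exp(2*y)/8 + C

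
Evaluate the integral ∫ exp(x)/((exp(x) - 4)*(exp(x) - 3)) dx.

log(exp(x) - 4) - log(exp(x) - 3) + C

Let u = e^x, du = e^x dx.
The integral becomes ∫ du/((u-3)(u-4)); decompose into partial fractions.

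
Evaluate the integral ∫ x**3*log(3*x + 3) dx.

Use integration by parts with u = log(3*x + 3), dv = x**3 dx.
Then du = 3/(3*x + 3) dx and v = x**4/4.

x**4*log(3*x + 3)/4 - x**4/16 + x**3/12 - x**2/8 + x/4 - log(x + 1)/4 + C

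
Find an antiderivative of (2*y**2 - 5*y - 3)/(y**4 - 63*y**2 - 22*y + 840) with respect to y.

5*log(y - 7)/39 - log(y - 4)/30 + 2*log(y + 5)/3 - 99*log(y + 6)/130 + C

Factor the denominator: (y - 7)*(y - 4)*(y + 5)*(y + 6).
Partial-fraction decomposition: -99/(130*(y + 6)) + 2/(3*(y + 5)) - 1/(30*(y - 4)) + 5/(39*(y - 7)).
Integrate each term: A/(y−a) contributes A·log|y−a|.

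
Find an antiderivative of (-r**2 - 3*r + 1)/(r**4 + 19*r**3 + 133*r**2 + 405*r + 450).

Factor the denominator: (r + 3)*(r + 5)**2*(r + 6).
Partial-fraction decomposition: 17/(3*(r + 6)) - 23/(4*(r + 5)) + 9/(2*(r + 5)**2) + 1/(12*(r + 3)).
Integrate each term; A/(r−a) gives A·log|r−a|; A/(r−a)² gives −A/(r−a).

log(r + 3)/12 - 23*log(r + 5)/4 + 17*log(r + 6)/3 - 9/(2*r + 10) + C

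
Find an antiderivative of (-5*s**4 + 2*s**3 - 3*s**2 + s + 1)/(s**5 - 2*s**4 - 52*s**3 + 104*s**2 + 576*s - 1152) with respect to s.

-6149*log(s - 6)/960 + 239*log(s - 4)/64 - 73*log(s - 2)/384 + 1459*log(s + 4)/960 - 1405*log(s + 6)/384 + C

Factor the denominator: (s - 6)*(s - 4)*(s - 2)*(s + 4)*(s + 6).
Partial-fraction decomposition: -1405/(384*(s + 6)) + 1459/(960*(s + 4)) - 73/(384*(s - 2)) + 239/(64*(s - 4)) - 6149/(960*(s - 6)).
Integrate each term: A/(s−a) contributes A·log|s−a|.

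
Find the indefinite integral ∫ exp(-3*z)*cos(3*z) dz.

Let I denote the integral. Integrate by parts with u = cos(3*z), dv = exp(-3*z) dz, so v = -exp(-3*z)/3: I = -exp(-3*z)*cos(3*z)/3 − ∫ exp(-3*z)*sin(3*z) dz.
Apply parts again with u = sin(3*z), dv = exp(-3*z) dz: ∫ exp(-3*z)*sin(3*z) dz = -exp(-3*z)*sin(3*z)/3 + I. Substituting back brings back I: I = exp(-3*z)*sin(3*z)/3 - exp(-3*z)*cos(3*z)/3 − I.
Solving for I: (1 + 1)·I equals the remaining terms, so I = (1/2)·(exp(-3*z)*sin(3*z)/3 - exp(-3*z)*cos(3*z)/3).

exp(-3*z)*sin(3*z)/6 - exp(-3*z)*cos(3*z)/6 + C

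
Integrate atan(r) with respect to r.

r*atan(r) - log(r**2 + 1)/2 + C

Use integration by parts with u = arctan(r), dv = dr.
Then du = 1/(r**2 + 1) dr.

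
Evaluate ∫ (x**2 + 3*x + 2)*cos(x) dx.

x**2*sin(x) + 3*x*sin(x) + 2*x*cos(x) + 3*cos(x) + C

Use integration by parts with u = x**2 + 3*x + 2, dv = cos(x) dx, so v = sin(x).
Apply parts 2 times (tabular method): alternate signs, differentiate u down to 0, integrate dv up.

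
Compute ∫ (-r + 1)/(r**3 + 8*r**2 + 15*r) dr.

Factor the denominator: r*(r + 3)*(r + 5).
Partial-fraction decomposition: 3/(5*(r + 5)) - 2/(3*(r + 3)) + 1/(15*r).
Integrate each term: A/(r−a) contributes A·log|r−a|.

log(r)/15 - 2*log(r + 3)/3 + 3*log(r + 5)/5 + C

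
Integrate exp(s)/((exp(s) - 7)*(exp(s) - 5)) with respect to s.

log(exp(s) - 7)/2 - log(exp(s) - 5)/2 + C

Let u = e^s, du = e^s ds.
The integral becomes ∫ du/((u-7)(u-5)); decompose into partial fractions.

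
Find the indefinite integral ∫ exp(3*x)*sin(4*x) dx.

3*exp(3*x)*sin(4*x)/25 - 4*exp(3*x)*cos(4*x)/25 + C

Let I denote the integral. Integrate by parts with u = sin(4*x), dv = exp(3*x) dx, so v = exp(3*x)/3: I = exp(3*x)*sin(4*x)/3 − (4/3)·∫ exp(3*x)*cos(4*x) dx.
Apply parts again with u = cos(4*x), dv = exp(3*x) dx: ∫ exp(3*x)*cos(4*x) dx = exp(3*x)*cos(4*x)/3 + (4/3)·I. Substituting back brings back I: I = exp(3*x)*sin(4*x)/3 - 4*exp(3*x)*cos(4*x)/9 − (16/9)·I.
Solving for I: (1 + 16/9)·I equals the remaining terms, so I = (9/25)·(exp(3*x)*sin(4*x)/3 - 4*exp(3*x)*cos(4*x)/9).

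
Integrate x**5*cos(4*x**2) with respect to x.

Let u = x², du = 2x dx; rewrite as (1/2)∫ u^2·cos(4u) du.
Now integrate by parts 2 times.

x**4*sin(4*x**2)/8 + x**2*cos(4*x**2)/16 - sin(4*x**2)/64 + C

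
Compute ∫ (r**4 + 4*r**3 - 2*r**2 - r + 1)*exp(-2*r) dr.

(-r**4 - 6*r**3 - 7*r**2 - 6*r - 4)*exp(-2*r)/2 + C

Use integration by parts with u = r**4 + 4*r**3 - 2*r**2 - r + 1, dv = exp(-2*r) dr, so v = -exp(-2*r)/2.
Apply parts 4 times (tabular method): alternate signs, differentiate u down to 0, integrate dv up.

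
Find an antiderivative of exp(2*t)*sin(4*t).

exp(2*t)*sin(4*t)/10 - exp(2*t)*cos(4*t)/5 + C

Let I denote the integral. Integrate by parts with u = sin(4*t), dv = exp(2*t) dt, so v = exp(2*t)/2: I = exp(2*t)*sin(4*t)/2 − 2·∫ exp(2*t)*cos(4*t) dt.
Apply parts again with u = cos(4*t), dv = exp(2*t) dt: ∫ exp(2*t)*cos(4*t) dt = exp(2*t)*cos(4*t)/2 + 2·I. Substituting back brings back I: I = exp(2*t)*sin(4*t)/2 - exp(2*t)*cos(4*t) − 4·I.
Solving for I: (1 + 4)·I equals the remaining terms, so I = (1/5)·(exp(2*t)*sin(4*t)/2 - exp(2*t)*cos(4*t)).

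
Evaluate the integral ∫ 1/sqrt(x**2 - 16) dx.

Substitute x = 4·sec(θ), so dx = 4·sec(θ)*tan(θ) dθ and the radical becomes sqrt(x**2 - 16) = 4·tan(θ) by the Pythagorean identity.
Integrate the resulting trig expression in θ, then back-substitute sec(θ) = x/4, tan(θ) = sqrt(x**2 - 16)/4 (absorbing any constant into C).

log(x + sqrt(x**2 - 16)) + C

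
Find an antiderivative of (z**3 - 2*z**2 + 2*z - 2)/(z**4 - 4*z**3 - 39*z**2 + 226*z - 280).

Factor the denominator: (z - 5)*(z - 4)*(z - 2)*(z + 7).
Partial-fraction decomposition: 457/(1188*(z + 7)) + 1/(27*(z - 2)) - 19/(11*(z - 4)) + 83/(36*(z - 5)).
Integrate each term: A/(z−a) contributes A·log|z−a|.

83*log(z - 5)/36 - 19*log(z - 4)/11 + log(z - 2)/27 + 457*log(z + 7)/1188 + C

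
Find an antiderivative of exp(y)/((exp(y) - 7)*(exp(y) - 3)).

Let u = e^y, du = e^y dy.
The integral becomes ∫ du/((u-7)(u-3)); decompose into partial fractions.

log(exp(y) - 7)/4 - log(exp(y) - 3)/4 + C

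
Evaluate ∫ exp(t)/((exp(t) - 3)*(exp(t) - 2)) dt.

log(exp(t) - 3) - log(exp(t) - 2) + C

Let u = e^t, du = e^t dt.
The integral becomes ∫ du/((u-2)(u-3)); decompose into partial fractions.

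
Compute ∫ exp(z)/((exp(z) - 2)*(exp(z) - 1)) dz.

log(exp(z) - 2) - log(exp(z) - 1) + C

Let u = e^z, du = e^z dz.
The integral becomes ∫ du/((u-2)(u-1)); decompose into partial fractions.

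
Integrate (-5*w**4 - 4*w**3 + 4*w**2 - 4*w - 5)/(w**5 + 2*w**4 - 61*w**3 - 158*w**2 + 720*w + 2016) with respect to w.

-6607*log(w - 7)/2145 + 1493*log(w - 4)/1680 - 127*log(w + 3)/105 + 949*log(w + 4)/176 - 5453*log(w + 6)/780 + C

Factor the denominator: (w - 7)*(w - 4)*(w + 3)*(w + 4)*(w + 6).
Partial-fraction decomposition: -5453/(780*(w + 6)) + 949/(176*(w + 4)) - 127/(105*(w + 3)) + 1493/(1680*(w - 4)) - 6607/(2145*(w - 7)).
Integrate each term: A/(w−a) contributes A·log|w−a|.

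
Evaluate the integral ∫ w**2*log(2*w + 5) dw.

w**3*log(2*w + 5)/3 - w**3/9 + 5*w**2/12 - 25*w/12 + 125*log(2*w + 5)/24 + C

Use integration by parts with u = log(2*w + 5), dv = w**2 dw.
Then du = 2/(2*w + 5) dw and v = w**3/3.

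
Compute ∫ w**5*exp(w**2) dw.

(w**4 - 2*w**2 + 2)*exp(w**2)/2 + C

Let u = w², du = 2w dw; rewrite as (1/2)∫ u^2·exp(1u) du.
Now integrate by parts 2 times.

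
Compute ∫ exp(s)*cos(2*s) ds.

Let I denote the integral. Integrate by parts with u = cos(2*s), dv = exp(s) ds, so v = exp(s): I = exp(s)*cos(2*s) + 2·∫ exp(s)*sin(2*s) ds.
Apply parts again with u = sin(2*s), dv = exp(s) ds: ∫ exp(s)*sin(2*s) ds = exp(s)*sin(2*s) − 2·I. Substituting back brings back I: I = 2*exp(s)*sin(2*s) + exp(s)*cos(2*s) − 4·I.
Solving for I: (1 + 4)·I equals the remaining terms, so I = (1/5)·(2*exp(s)*sin(2*s) + exp(s)*cos(2*s)).

2*exp(s)*sin(2*s)/5 + exp(s)*cos(2*s)/5 + C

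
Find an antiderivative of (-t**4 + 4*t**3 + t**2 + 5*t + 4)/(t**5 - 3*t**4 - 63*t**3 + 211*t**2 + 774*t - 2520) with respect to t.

-181*log(t - 6)/195 + 71*log(t - 5)/216 + 11*log(t - 3)/84 + 256*log(t + 4)/945 - 751*log(t + 7)/936 + C

Factor the denominator: (t - 6)*(t - 5)*(t - 3)*(t + 4)*(t + 7).
Partial-fraction decomposition: -751/(936*(t + 7)) + 256/(945*(t + 4)) + 11/(84*(t - 3)) + 71/(216*(t - 5)) - 181/(195*(t - 6)).
Integrate each term: A/(t−a) contributes A·log|t−a|.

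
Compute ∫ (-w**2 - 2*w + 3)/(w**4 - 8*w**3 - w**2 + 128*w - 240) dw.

Factor the denominator: (w - 5)*(w - 4)*(w - 3)*(w + 4).
Partial-fraction decomposition: 5/(504*(w + 4)) - 6/(7*(w - 3)) + 21/(8*(w - 4)) - 16/(9*(w - 5)).
Integrate each term: A/(w−a) contributes A·log|w−a|.

-16*log(w - 5)/9 + 21*log(w - 4)/8 - 6*log(w - 3)/7 + 5*log(w + 4)/504 + C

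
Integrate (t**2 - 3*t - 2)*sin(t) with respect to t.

Use integration by parts with u = t**2 - 3*t - 2, dv = sin(t) dt, so v = -cos(t).
Apply parts 2 times (tabular method): alternate signs, differentiate u down to 0, integrate dv up.

-t**2*cos(t) + 2*t*sin(t) + 3*t*cos(t) - 3*sin(t) + 4*cos(t) + C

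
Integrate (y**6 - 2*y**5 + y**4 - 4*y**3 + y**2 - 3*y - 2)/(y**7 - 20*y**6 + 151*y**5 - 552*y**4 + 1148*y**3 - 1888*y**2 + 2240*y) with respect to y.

Factor the denominator: y*(y - 7)*(y - 5)*(y - 4)**2*(y**2 + 4).
Partial-fraction decomposition: -(761*y + 2094)/(61480*(y**2 + 4)) + 30323/(1440*(y - 4)) + 205/(24*(y - 4)**2) - 4754/(145*(y - 5)) + 42545/(3339*(y - 7)) - 1/(1120*y).
Integrate each term; A/(y−a) gives A·log|y−a|; the (By+D)/(y²+p²) term gives a log and an atan.

-log(y)/1120 + 42545*log(y - 7)/3339 - 4754*log(y - 5)/145 + 30323*log(y - 4)/1440 - 761*log(y**2 + 4)/122960 - 1047*atan(y/2)/61480 - 205/(24*y - 96) + C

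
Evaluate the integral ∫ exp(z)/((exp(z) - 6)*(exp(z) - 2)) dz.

log(exp(z) - 6)/4 - log(exp(z) - 2)/4 + C

Let u = e^z, du = e^z dz.
The integral becomes ∫ du/((u-6)(u-2)); decompose into partial fractions.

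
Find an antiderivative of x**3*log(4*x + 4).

Use integration by parts with u = log(4*x + 4), dv = x**3 dx.
Then du = 4/(4*x + 4) dx and v = x**4/4.

x**4*log(4*x + 4)/4 - x**4/16 + x**3/12 - x**2/8 + x/4 - log(x + 1)/4 + C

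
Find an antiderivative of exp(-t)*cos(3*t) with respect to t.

Let I denote the integral. Integrate by parts with u = cos(3*t), dv = exp(-t) dt, so v = -exp(-t): I = -exp(-t)*cos(3*t) − 3·∫ exp(-t)*sin(3*t) dt.
Apply parts again with u = sin(3*t), dv = exp(-t) dt: ∫ exp(-t)*sin(3*t) dt = -exp(-t)*sin(3*t) + 3·I. Substituting back brings back I: I = 3*exp(-t)*sin(3*t) - exp(-t)*cos(3*t) − 9·I.
Solving for I: (1 + 9)·I equals the remaining terms, so I = (1/10)·(3*exp(-t)*sin(3*t) - exp(-t)*cos(3*t)).

3*exp(-t)*sin(3*t)/10 - exp(-t)*cos(3*t)/10 + C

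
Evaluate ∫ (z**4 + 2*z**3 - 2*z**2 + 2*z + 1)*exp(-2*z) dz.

Use integration by parts with u = z**4 + 2*z**3 - 2*z**2 + 2*z + 1, dv = exp(-2*z) dz, so v = -exp(-2*z)/2.
Apply parts 4 times (tabular method): alternate signs, differentiate u down to 0, integrate dv up.

(-z**4 - 4*z**3 - 4*z**2 - 6*z - 4)*exp(-2*z)/2 + C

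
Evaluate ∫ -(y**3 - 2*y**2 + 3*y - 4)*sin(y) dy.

Use integration by parts with u = y**3 - 2*y**2 + 3*y - 4, dv = -sin(y) dy, so v = cos(y).
Apply parts 3 times (tabular method): alternate signs, differentiate u down to 0, integrate dv up.

y**3*cos(y) - 3*y**2*sin(y) - 2*y**2*cos(y) + 4*y*sin(y) - 3*y*cos(y) + 3*sin(y) + C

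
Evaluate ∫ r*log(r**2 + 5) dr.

Let u = r**2 + 5, so du = (2*r) dr.
The integral becomes (1/2)·∫ log(u) du; integrate by parts with u′=log(u), dv′=du.

r**2*log(r**2 + 5)/2 - r**2/2 + 5*log(r**2 + 5)/2 + C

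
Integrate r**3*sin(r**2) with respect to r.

-r**2*cos(r**2)/2 + sin(r**2)/2 + C

Let u = r², du = 2r dr; rewrite as (1/2)∫ u^1·sin(1u) du.
Now integrate by parts 1 time.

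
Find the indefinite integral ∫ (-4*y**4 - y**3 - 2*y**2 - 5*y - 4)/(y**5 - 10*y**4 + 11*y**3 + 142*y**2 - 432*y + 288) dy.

Factor the denominator: (y - 6)*(y - 4)*(y - 3)*(y - 1)*(y + 4).
Partial-fraction decomposition: -61/(175*(y + 4)) + 8/(75*(y - 1)) - 194/(21*(y - 3)) + 143/(6*(y - 4)) - 2753/(150*(y - 6)).
Integrate each term: A/(y−a) contributes A·log|y−a|.

-2753*log(y - 6)/150 + 143*log(y - 4)/6 - 194*log(y - 3)/21 + 8*log(y - 1)/75 - 61*log(y + 4)/175 + C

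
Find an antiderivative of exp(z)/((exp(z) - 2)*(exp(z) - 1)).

log(exp(z) - 2) - log(exp(z) - 1) + C

Let u = e^z, du = e^z dz.
The integral becomes ∫ du/((u-1)(u-2)); decompose into partial fractions.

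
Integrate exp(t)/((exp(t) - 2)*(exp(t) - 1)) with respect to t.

Let u = e^t, du = e^t dt.
The integral becomes ∫ du/((u-2)(u-1)); decompose into partial fractions.

log(exp(t) - 2) - log(exp(t) - 1) + C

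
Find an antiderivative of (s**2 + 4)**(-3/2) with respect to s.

Substitute s = 2·tan(θ), so ds = 2·sec(θ)^2 dθ and the radical becomes sqrt(s**2 + 4) = 2·sec(θ) by the Pythagorean identity.
Integrate the resulting trig expression in θ, then back-substitute tan(θ) = s/2, sec(θ) = sqrt(s**2 + 4)/2 (absorbing any constant into C).

s/(4*sqrt(s**2 + 4)) + C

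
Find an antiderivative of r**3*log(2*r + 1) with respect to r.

Use integration by parts with u = log(2*r + 1), dv = r**3 dr.
Then du = 2/(2*r + 1) dr and v = r**4/4.

r**4*log(2*r + 1)/4 - r**4/16 + r**3/24 - r**2/32 + r/32 - log(2*r + 1)/64 + C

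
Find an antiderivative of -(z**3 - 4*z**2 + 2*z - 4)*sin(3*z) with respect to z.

Use integration by parts with u = z**3 - 4*z**2 + 2*z - 4, dv = -sin(3*z) dz, so v = cos(3*z)/3.
Apply parts 3 times (tabular method): alternate signs, differentiate u down to 0, integrate dv up.

z**3*cos(3*z)/3 - z**2*sin(3*z)/3 - 4*z**2*cos(3*z)/3 + 8*z*sin(3*z)/9 + 4*z*cos(3*z)/9 - 4*sin(3*z)/27 - 28*cos(3*z)/27 + C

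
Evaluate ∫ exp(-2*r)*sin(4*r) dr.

-exp(-2*r)*sin(4*r)/10 - exp(-2*r)*cos(4*r)/5 + C

Let I denote the integral. Integrate by parts with u = sin(4*r), dv = exp(-2*r) dr, so v = -exp(-2*r)/2: I = -exp(-2*r)*sin(4*r)/2 + 2·∫ exp(-2*r)*cos(4*r) dr.
Apply parts again with u = cos(4*r), dv = exp(-2*r) dr: ∫ exp(-2*r)*cos(4*r) dr = -exp(-2*r)*cos(4*r)/2 − 2·I. Substituting back brings back I: I = -exp(-2*r)*sin(4*r)/2 - exp(-2*r)*cos(4*r) − 4·I.
Solving for I: (1 + 4)·I equals the remaining terms, so I = (1/5)·(-exp(-2*r)*sin(4*r)/2 - exp(-2*r)*cos(4*r)).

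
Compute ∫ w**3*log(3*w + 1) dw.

w**4*log(3*w + 1)/4 - w**4/16 + w**3/36 - w**2/72 + w/108 - log(3*w + 1)/324 + C

Use integration by parts with u = log(3*w + 1), dv = w**3 dw.
Then du = 3/(3*w + 1) dw and v = w**4/4.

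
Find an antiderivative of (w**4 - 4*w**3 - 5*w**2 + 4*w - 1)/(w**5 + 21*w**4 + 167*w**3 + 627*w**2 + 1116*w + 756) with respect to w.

19*log(w + 2)/20 + 1529*log(w + 3)/144 - 1955*log(w + 6)/36 + 3499*log(w + 7)/80 + 131/(12*w + 36) + C

Factor the denominator: (w + 2)*(w + 3)**2*(w + 6)*(w + 7).
Partial-fraction decomposition: 3499/(80*(w + 7)) - 1955/(36*(w + 6)) + 1529/(144*(w + 3)) - 131/(12*(w + 3)**2) + 19/(20*(w + 2)).
Integrate each term; A/(w−a) gives A·log|w−a|; A/(w−a)² gives −A/(w−a).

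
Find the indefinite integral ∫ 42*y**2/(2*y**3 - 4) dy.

7*log(2*y**3 - 4) + C

Let u = 2*y**3 - 4, so du = (6*y**2) dy.
Rewriting, the integral becomes 7·∫ 1/u du = 7·log(u).
Substituting back, u = 2*y**3 - 4.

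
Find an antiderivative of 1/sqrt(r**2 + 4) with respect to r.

log(r + sqrt(r**2 + 4)) + C

Substitute r = 2·tan(θ), so dr = 2·sec(θ)^2 dθ and the radical becomes sqrt(r**2 + 4) = 2·sec(θ) by the Pythagorean identity.
Integrate the resulting trig expression in θ, then back-substitute tan(θ) = r/2, sec(θ) = sqrt(r**2 + 4)/2 (absorbing any constant into C).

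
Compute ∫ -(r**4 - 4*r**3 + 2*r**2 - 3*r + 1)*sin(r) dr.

Use integration by parts with u = r**4 - 4*r**3 + 2*r**2 - 3*r + 1, dv = -sin(r) dr, so v = cos(r).
Apply parts 4 times (tabular method): alternate signs, differentiate u down to 0, integrate dv up.

r**4*cos(r) - 4*r**3*sin(r) - 4*r**3*cos(r) + 12*r**2*sin(r) - 10*r**2*cos(r) + 20*r*sin(r) + 21*r*cos(r) - 21*sin(r) + 21*cos(r) + C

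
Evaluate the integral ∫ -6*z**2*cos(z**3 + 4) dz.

Let u = z**3 + 4, so du = (3*z**2) dz.
Rewriting, the integral becomes -2·∫ cos(u) du = -2·sin(u).
Substituting back, u = z**3 + 4.

-2*sin(z**3 + 4) + C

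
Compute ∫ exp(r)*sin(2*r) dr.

exp(r)*sin(2*r)/5 - 2*exp(r)*cos(2*r)/5 + C

Let I denote the integral. Integrate by parts with u = sin(2*r), dv = exp(r) dr, so v = exp(r): I = exp(r)*sin(2*r) − 2·∫ exp(r)*cos(2*r) dr.
Apply parts again with u = cos(2*r), dv = exp(r) dr: ∫ exp(r)*cos(2*r) dr = exp(r)*cos(2*r) + 2·I. Substituting back brings back I: I = exp(r)*sin(2*r) - 2*exp(r)*cos(2*r) − 4·I.
Solving for I: (1 + 4)·I equals the remaining terms, so I = (1/5)·(exp(r)*sin(2*r) - 2*exp(r)*cos(2*r)).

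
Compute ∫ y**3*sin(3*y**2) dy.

Let u = y², du = 2y dy; rewrite as (1/2)∫ u^1·sin(3u) du.
Now integrate by parts 1 time.

-y**2*cos(3*y**2)/6 + sin(3*y**2)/18 + C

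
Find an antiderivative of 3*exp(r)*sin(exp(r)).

Let u = exp(r), so du = (exp(r)) dr.
Rewriting, the integral becomes 3·∫ sin(u) du = 3·-cos(u).
Substituting back, u = exp(r).

-3*cos(exp(r)) + C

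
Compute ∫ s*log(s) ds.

s**2*log(s)/2 - s**2/4 + C

Use integration by parts with u = log(s), dv = s ds.
Then du = 1/s ds and v = s**2/2.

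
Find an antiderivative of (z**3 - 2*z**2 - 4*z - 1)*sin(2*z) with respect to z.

Use integration by parts with u = z**3 - 2*z**2 - 4*z - 1, dv = sin(2*z) dz, so v = -cos(2*z)/2.
Apply parts 3 times (tabular method): alternate signs, differentiate u down to 0, integrate dv up.

-z**3*cos(2*z)/2 + 3*z**2*sin(2*z)/4 + z**2*cos(2*z) - z*sin(2*z) + 11*z*cos(2*z)/4 - 11*sin(2*z)/8 + C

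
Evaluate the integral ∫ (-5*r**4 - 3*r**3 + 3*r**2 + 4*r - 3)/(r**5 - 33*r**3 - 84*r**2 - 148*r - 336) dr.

Factor the denominator: (r - 7)*(r + 3)*(r + 4)*(r**2 + 4).
Partial-fraction decomposition: -(403*r - 412)/(1060*(r**2 + 4)) - 1059/(220*(r + 4)) + 12/(5*(r + 3)) - 6431/(2915*(r - 7)).
Integrate each term; A/(r−a) gives A·log|r−a|; the (Br+D)/(r²+p²) term gives a log and an atan.

-6431*log(r - 7)/2915 + 12*log(r + 3)/5 - 1059*log(r + 4)/220 - 403*log(r**2 + 4)/2120 + 103*atan(r/2)/530 + C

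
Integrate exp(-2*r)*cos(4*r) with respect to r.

exp(-2*r)*sin(4*r)/5 - exp(-2*r)*cos(4*r)/10 + C

Let I denote the integral. Integrate by parts with u = cos(4*r), dv = exp(-2*r) dr, so v = -exp(-2*r)/2: I = -exp(-2*r)*cos(4*r)/2 − 2·∫ exp(-2*r)*sin(4*r) dr.
Apply parts again with u = sin(4*r), dv = exp(-2*r) dr: ∫ exp(-2*r)*sin(4*r) dr = -exp(-2*r)*sin(4*r)/2 + 2·I. Substituting back brings back I: I = exp(-2*r)*sin(4*r) - exp(-2*r)*cos(4*r)/2 − 4·I.
Solving for I: (1 + 4)·I equals the remaining terms, so I = (1/5)·(exp(-2*r)*sin(4*r) - exp(-2*r)*cos(4*r)/2).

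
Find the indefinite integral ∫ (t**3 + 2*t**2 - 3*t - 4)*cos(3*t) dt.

t**3*sin(3*t)/3 + 2*t**2*sin(3*t)/3 + t**2*cos(3*t)/3 - 11*t*sin(3*t)/9 + 4*t*cos(3*t)/9 - 40*sin(3*t)/27 - 11*cos(3*t)/27 + C

Use integration by parts with u = t**3 + 2*t**2 - 3*t - 4, dv = cos(3*t) dt, so v = sin(3*t)/3.
Apply parts 3 times (tabular method): alternate signs, differentiate u down to 0, integrate dv up.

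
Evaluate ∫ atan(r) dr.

r*atan(r) - log(r**2 + 1)/2 + C

Use integration by parts with u = arctan(r), dv = dr.
Then du = 1/(r**2 + 1) dr.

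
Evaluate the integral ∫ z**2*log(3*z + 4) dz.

z**3*log(3*z + 4)/3 - z**3/9 + 2*z**2/9 - 16*z/27 + 64*log(3*z + 4)/81 + C

Use integration by parts with u = log(3*z + 4), dv = z**2 dz.
Then du = 3/(3*z + 4) dz and v = z**3/3.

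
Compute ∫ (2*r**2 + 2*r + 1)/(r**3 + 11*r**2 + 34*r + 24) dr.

Factor the denominator: (r + 1)*(r + 4)*(r + 6).
Partial-fraction decomposition: 61/(10*(r + 6)) - 25/(6*(r + 4)) + 1/(15*(r + 1)).
Integrate each term: A/(r−a) contributes A·log|r−a|.

log(r + 1)/15 - 25*log(r + 4)/6 + 61*log(r + 6)/10 + C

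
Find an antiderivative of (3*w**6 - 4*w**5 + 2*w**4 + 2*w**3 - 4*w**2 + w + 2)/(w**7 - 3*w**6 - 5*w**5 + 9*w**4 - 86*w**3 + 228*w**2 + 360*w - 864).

Factor the denominator: (w - 4)*(w - 2)**2*(w + 2)*(w + 3)*(w**2 + 9).
Partial-fraction decomposition: (27572*w + 21513)/(38025*(w**2 + 9)) + 323/(315*(w + 3)) - 10/(39*(w + 2)) - 1971/(3380*(w - 2)) - 5/(26*(w - 2)**2) + 4387/(2100*(w - 4)).
Integrate each term; A/(w−a) gives A·log|w−a|; the (Bw+D)/(w²+p²) term gives a log and an atan.

4387*log(w - 4)/2100 - 1971*log(w - 2)/3380 - 10*log(w + 2)/39 + 323*log(w + 3)/315 + 13786*log(w**2 + 9)/38025 + 7171*atan(w/3)/38025 + 5/(26*w - 52) + C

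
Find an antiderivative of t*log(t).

t**2*log(t)/2 - t**2/4 + C

Use integration by parts with u = log(t), dv = t dt.
Then du = 1/t dt and v = t**2/2.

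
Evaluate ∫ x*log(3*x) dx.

Use integration by parts with u = log(3*x), dv = x dx.
Then du = 1/x dx and v = x**2/2.

x**2*(log(x) + log(3))/2 - x**2/4 + C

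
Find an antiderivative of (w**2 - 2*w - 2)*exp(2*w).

Use integration by parts with u = w**2 - 2*w - 2, dv = exp(2*w) dw, so v = exp(2*w)/2.
Apply parts 2 times (tabular method): alternate signs, differentiate u down to 0, integrate dv up.

(2*w**2 - 6*w - 1)*exp(2*w)/4 + C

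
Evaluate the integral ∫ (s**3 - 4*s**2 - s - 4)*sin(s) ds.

-s**3*cos(s) + 3*s**2*sin(s) + 4*s**2*cos(s) - 8*s*sin(s) + 7*s*cos(s) - 7*sin(s) - 4*cos(s) + C

Use integration by parts with u = s**3 - 4*s**2 - s - 4, dv = sin(s) ds, so v = -cos(s).
Apply parts 3 times (tabular method): alternate signs, differentiate u down to 0, integrate dv up.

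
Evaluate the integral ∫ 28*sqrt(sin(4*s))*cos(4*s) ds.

14*sin(4*s)**(3/2)/3 + C

Let u = sin(4*s), so du = (4*cos(4*s)) ds.
Rewriting, the integral becomes 7·∫ √u du = 7·(2/3)u^(3/2).
Substituting back, u = sin(4*s).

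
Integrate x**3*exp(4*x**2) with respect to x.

(4*x**2 - 1)*exp(4*x**2)/32 + C

Let u = x², du = 2x dx; rewrite as (1/2)∫ u^1·exp(4u) du.
Now integrate by parts 1 time.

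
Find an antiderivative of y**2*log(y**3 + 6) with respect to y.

Let u = y**3 + 6, so du = (3*y**2) dy.
The integral becomes (1/3)·∫ log(u) du; integrate by parts with u′=log(u), dv′=du.

y**3*log(y**3 + 6)/3 - y**3/3 + 2*log(y**3 + 6) + C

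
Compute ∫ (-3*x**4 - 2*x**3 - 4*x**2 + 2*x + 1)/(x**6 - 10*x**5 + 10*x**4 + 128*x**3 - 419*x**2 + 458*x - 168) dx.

Factor the denominator: (x - 7)*(x - 3)*(x - 2)*(x - 1)**2*(x + 4).
Partial-fraction decomposition: 237/(3850*(x + 4)) + 41/(75*(x - 1)) + 1/(10*(x - 1)**2) - 5/(2*(x - 2)) + 163/(56*(x - 3)) - 269/(264*(x - 7)).
Integrate each term; A/(x−a) gives A·log|x−a|; A/(x−a)² gives −A/(x−a).

-269*log(x - 7)/264 + 163*log(x - 3)/56 - 5*log(x - 2)/2 + 41*log(x - 1)/75 + 237*log(x + 4)/3850 - 1/(10*x - 10) + C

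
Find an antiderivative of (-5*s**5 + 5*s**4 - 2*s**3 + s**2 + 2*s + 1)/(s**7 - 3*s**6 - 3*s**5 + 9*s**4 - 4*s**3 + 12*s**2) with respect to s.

7*log(s)/36 - 424*log(s - 3)/225 + 87*log(s - 2)/80 + 257*log(s + 2)/400 - log(s**2 + 1)/50 - 8*atan(s)/25 - 1/(12*s) + C

Factor the denominator: s**2*(s - 3)*(s - 2)*(s + 2)*(s**2 + 1).
Partial-fraction decomposition: -(s + 8)/(25*(s**2 + 1)) + 257/(400*(s + 2)) + 87/(80*(s - 2)) - 424/(225*(s - 3)) + 7/(36*s) + 1/(12*s**2).
Integrate each term; A/(s−a) gives A·log|s−a|; the (Bs+D)/(s²+p²) term gives a log and an atan.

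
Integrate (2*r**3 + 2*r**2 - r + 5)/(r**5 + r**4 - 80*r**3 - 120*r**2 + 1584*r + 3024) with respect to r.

Factor the denominator: (r - 7)*(r - 6)*(r + 2)*(r + 6)**2.
Partial-fraction decomposition: -1865/(24336*(r + 6)) + 349/(624*(r + 6)**2) - 1/(1152*(r + 2)) - 503/(1152*(r - 6)) + 782/(1521*(r - 7)).
Integrate each term; A/(r−a) gives A·log|r−a|; A/(r−a)² gives −A/(r−a).

782*log(r - 7)/1521 - 503*log(r - 6)/1152 - log(r + 2)/1152 - 1865*log(r + 6)/24336 - 349/(624*r + 3744) + C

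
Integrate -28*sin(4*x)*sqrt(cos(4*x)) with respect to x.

14*cos(4*x)**(3/2)/3 + C

Let u = cos(4*x), so du = (-4*sin(4*x)) dx.
Rewriting, the integral becomes 7·∫ √u du = 7·(2/3)u^(3/2).
Substituting back, u = cos(4*x).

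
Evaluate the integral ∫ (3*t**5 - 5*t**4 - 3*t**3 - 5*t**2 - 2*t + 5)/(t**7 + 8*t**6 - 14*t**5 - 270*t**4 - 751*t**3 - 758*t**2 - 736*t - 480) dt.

16013*log(t - 6)/284900 + log(t + 1)/168 + 921421*log(t + 4)/86700 - 12235*log(t + 5)/1144 + 353*log(t**2 + 1)/139009 - 1925*atan(t)/278018 + 1409/(170*t + 680) + C

Factor the denominator: (t - 6)*(t + 1)*(t + 4)**2*(t + 5)*(t**2 + 1).
Partial-fraction decomposition: (1412*t - 1925)/(278018*(t**2 + 1)) - 12235/(1144*(t + 5)) + 921421/(86700*(t + 4)) - 1409/(170*(t + 4)**2) + 1/(168*(t + 1)) + 16013/(284900*(t - 6)).
Integrate each term; A/(t−a) gives A·log|t−a|; the (Bt+D)/(t²+p²) term gives a log and an atan.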